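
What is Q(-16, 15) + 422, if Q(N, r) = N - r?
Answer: 391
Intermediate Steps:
Q(-16, 15) + 422 = (-16 - 1*15) + 422 = (-16 - 15) + 422 = -31 + 422 = 391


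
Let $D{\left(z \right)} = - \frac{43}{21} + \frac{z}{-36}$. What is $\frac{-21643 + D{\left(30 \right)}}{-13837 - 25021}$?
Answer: $\frac{909127}{1632036} \approx 0.55705$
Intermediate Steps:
$D{\left(z \right)} = - \frac{43}{21} - \frac{z}{36}$ ($D{\left(z \right)} = \left(-43\right) \frac{1}{21} + z \left(- \frac{1}{36}\right) = - \frac{43}{21} - \frac{z}{36}$)
$\frac{-21643 + D{\left(30 \right)}}{-13837 - 25021} = \frac{-21643 - \frac{121}{42}}{-13837 - 25021} = \frac{-21643 - \frac{121}{42}}{-38858} = \left(-21643 - \frac{121}{42}\right) \left(- \frac{1}{38858}\right) = \left(- \frac{909127}{42}\right) \left(- \frac{1}{38858}\right) = \frac{909127}{1632036}$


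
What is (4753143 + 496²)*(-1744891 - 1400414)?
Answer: -15723879798495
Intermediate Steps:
(4753143 + 496²)*(-1744891 - 1400414) = (4753143 + 246016)*(-3145305) = 4999159*(-3145305) = -15723879798495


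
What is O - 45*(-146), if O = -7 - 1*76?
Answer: 6487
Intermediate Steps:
O = -83 (O = -7 - 76 = -83)
O - 45*(-146) = -83 - 45*(-146) = -83 + 6570 = 6487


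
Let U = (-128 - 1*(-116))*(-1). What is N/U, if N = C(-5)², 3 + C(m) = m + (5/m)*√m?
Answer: (8 + I*√5)²/12 ≈ 4.9167 + 2.9814*I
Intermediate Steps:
C(m) = -3 + m + 5/√m (C(m) = -3 + (m + (5/m)*√m) = -3 + (m + 5/√m) = -3 + m + 5/√m)
N = (-8 - I*√5)² (N = (-3 - 5 + 5/√(-5))² = (-3 - 5 + 5*(-I*√5/5))² = (-3 - 5 - I*√5)² = (-8 - I*√5)² ≈ 59.0 + 35.777*I)
U = 12 (U = (-128 + 116)*(-1) = -12*(-1) = 12)
N/U = (8 + I*√5)²/12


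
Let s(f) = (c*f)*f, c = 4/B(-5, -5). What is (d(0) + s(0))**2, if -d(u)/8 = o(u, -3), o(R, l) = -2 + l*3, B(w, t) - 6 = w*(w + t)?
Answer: 7744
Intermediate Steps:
B(w, t) = 6 + w*(t + w) (B(w, t) = 6 + w*(w + t) = 6 + w*(t + w))
o(R, l) = -2 + 3*l
c = 1/14 (c = 4/(6 + (-5)**2 - 5*(-5)) = 4/(6 + 25 + 25) = 4/56 = 4*(1/56) = 1/14 ≈ 0.071429)
d(u) = 88 (d(u) = -8*(-2 + 3*(-3)) = -8*(-2 - 9) = -8*(-11) = 88)
s(f) = f**2/14 (s(f) = (f/14)*f = f**2/14)
(d(0) + s(0))**2 = (88 + (1/14)*0**2)**2 = (88 + (1/14)*0)**2 = (88 + 0)**2 = 88**2 = 7744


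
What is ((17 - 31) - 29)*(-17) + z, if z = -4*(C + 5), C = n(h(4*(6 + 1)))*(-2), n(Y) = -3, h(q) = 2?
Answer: 687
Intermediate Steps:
C = 6 (C = -3*(-2) = 6)
z = -44 (z = -4*(6 + 5) = -4*11 = -44)
((17 - 31) - 29)*(-17) + z = ((17 - 31) - 29)*(-17) - 44 = (-14 - 29)*(-17) - 44 = -43*(-17) - 44 = 731 - 44 = 687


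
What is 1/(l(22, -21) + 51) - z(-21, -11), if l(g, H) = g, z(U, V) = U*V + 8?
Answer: -17446/73 ≈ -238.99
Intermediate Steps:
z(U, V) = 8 + U*V
1/(l(22, -21) + 51) - z(-21, -11) = 1/(22 + 51) - (8 - 21*(-11)) = 1/73 - (8 + 231) = 1/73 - 1*239 = 1/73 - 239 = -17446/73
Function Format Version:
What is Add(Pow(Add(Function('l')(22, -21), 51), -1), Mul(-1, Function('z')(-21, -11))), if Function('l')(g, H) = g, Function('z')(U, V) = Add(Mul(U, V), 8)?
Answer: Rational(-17446, 73) ≈ -238.99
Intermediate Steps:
Function('z')(U, V) = Add(8, Mul(U, V))
Add(Pow(Add(Function('l')(22, -21), 51), -1), Mul(-1, Function('z')(-21, -11))) = Add(Pow(Add(22, 51), -1), Mul(-1, Add(8, Mul(-21, -11)))) = Add(Pow(73, -1), Mul(-1, Add(8, 231))) = Add(Rational(1, 73), Mul(-1, 239)) = Add(Rational(1, 73), -239) = Rational(-17446, 73)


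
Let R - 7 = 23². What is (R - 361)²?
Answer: 30625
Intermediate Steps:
R = 536 (R = 7 + 23² = 7 + 529 = 536)
(R - 361)² = (536 - 361)² = 175² = 30625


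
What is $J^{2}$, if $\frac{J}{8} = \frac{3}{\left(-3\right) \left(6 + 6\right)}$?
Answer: $\frac{4}{9} \approx 0.44444$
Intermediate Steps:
$J = - \frac{2}{3}$ ($J = 8 \frac{3}{\left(-3\right) \left(6 + 6\right)} = 8 \frac{3}{\left(-3\right) 12} = 8 \frac{3}{-36} = 8 \cdot 3 \left(- \frac{1}{36}\right) = 8 \left(- \frac{1}{12}\right) = - \frac{2}{3} \approx -0.66667$)
$J^{2} = \left(- \frac{2}{3}\right)^{2} = \frac{4}{9}$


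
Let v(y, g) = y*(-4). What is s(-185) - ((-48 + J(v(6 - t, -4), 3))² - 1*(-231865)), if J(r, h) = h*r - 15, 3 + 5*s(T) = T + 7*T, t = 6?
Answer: -1180653/5 ≈ -2.3613e+5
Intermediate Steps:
s(T) = -⅗ + 8*T/5 (s(T) = -⅗ + (T + 7*T)/5 = -⅗ + (8*T)/5 = -⅗ + 8*T/5)
v(y, g) = -4*y
J(r, h) = -15 + h*r
s(-185) - ((-48 + J(v(6 - t, -4), 3))² - 1*(-231865)) = (-⅗ + (8/5)*(-185)) - ((-48 + (-15 + 3*(-4*(6 - 1*6))))² - 1*(-231865)) = (-⅗ - 296) - ((-48 + (-15 + 3*(-4*(6 - 6))))² + 231865) = -1483/5 - ((-48 + (-15 + 3*(-4*0)))² + 231865) = -1483/5 - ((-48 + (-15 + 3*0))² + 231865) = -1483/5 - ((-48 + (-15 + 0))² + 231865) = -1483/5 - ((-48 - 15)² + 231865) = -1483/5 - ((-63)² + 231865) = -1483/5 - (3969 + 231865) = -1483/5 - 1*235834 = -1483/5 - 235834 = -1180653/5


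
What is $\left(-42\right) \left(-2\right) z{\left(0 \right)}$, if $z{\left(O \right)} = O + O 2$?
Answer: $0$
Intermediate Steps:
$z{\left(O \right)} = 3 O$ ($z{\left(O \right)} = O + 2 O = 3 O$)
$\left(-42\right) \left(-2\right) z{\left(0 \right)} = \left(-42\right) \left(-2\right) 3 \cdot 0 = 84 \cdot 0 = 0$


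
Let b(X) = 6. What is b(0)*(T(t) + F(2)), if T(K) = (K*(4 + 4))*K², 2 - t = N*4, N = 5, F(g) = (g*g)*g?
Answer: -279888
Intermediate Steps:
F(g) = g³ (F(g) = g²*g = g³)
t = -18 (t = 2 - 5*4 = 2 - 1*20 = 2 - 20 = -18)
T(K) = 8*K³ (T(K) = (K*8)*K² = (8*K)*K² = 8*K³)
b(0)*(T(t) + F(2)) = 6*(8*(-18)³ + 2³) = 6*(8*(-5832) + 8) = 6*(-46656 + 8) = 6*(-46648) = -279888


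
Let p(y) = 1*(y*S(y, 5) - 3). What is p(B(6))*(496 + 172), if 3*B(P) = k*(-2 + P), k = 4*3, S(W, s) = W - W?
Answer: -2004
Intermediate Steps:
S(W, s) = 0
k = 12
B(P) = -8 + 4*P (B(P) = (12*(-2 + P))/3 = (-24 + 12*P)/3 = -8 + 4*P)
p(y) = -3 (p(y) = 1*(y*0 - 3) = 1*(0 - 3) = 1*(-3) = -3)
p(B(6))*(496 + 172) = -3*(496 + 172) = -3*668 = -2004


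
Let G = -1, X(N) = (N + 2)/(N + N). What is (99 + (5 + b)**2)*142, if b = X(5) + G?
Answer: 859739/50 ≈ 17195.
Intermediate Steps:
X(N) = (2 + N)/(2*N) (X(N) = (2 + N)/((2*N)) = (2 + N)*(1/(2*N)) = (2 + N)/(2*N))
b = -3/10 (b = (1/2)*(2 + 5)/5 - 1 = (1/2)*(1/5)*7 - 1 = 7/10 - 1 = -3/10 ≈ -0.30000)
(99 + (5 + b)**2)*142 = (99 + (5 - 3/10)**2)*142 = (99 + (47/10)**2)*142 = (99 + 2209/100)*142 = (12109/100)*142 = 859739/50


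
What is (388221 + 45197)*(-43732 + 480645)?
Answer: 189365958634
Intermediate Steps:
(388221 + 45197)*(-43732 + 480645) = 433418*436913 = 189365958634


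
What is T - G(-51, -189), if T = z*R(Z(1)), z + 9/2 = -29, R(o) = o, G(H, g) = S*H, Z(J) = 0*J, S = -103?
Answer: -5253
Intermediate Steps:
Z(J) = 0
G(H, g) = -103*H
z = -67/2 (z = -9/2 - 29 = -67/2 ≈ -33.500)
T = 0 (T = -67/2*0 = 0)
T - G(-51, -189) = 0 - (-103)*(-51) = 0 - 1*5253 = 0 - 5253 = -5253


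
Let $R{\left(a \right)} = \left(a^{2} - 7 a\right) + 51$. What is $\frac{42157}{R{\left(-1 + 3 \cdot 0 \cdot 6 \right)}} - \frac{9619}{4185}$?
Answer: $\frac{175859524}{246915} \approx 712.23$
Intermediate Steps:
$R{\left(a \right)} = 51 + a^{2} - 7 a$
$\frac{42157}{R{\left(-1 + 3 \cdot 0 \cdot 6 \right)}} - \frac{9619}{4185} = \frac{42157}{51 + \left(-1 + 3 \cdot 0 \cdot 6\right)^{2} - 7 \left(-1 + 3 \cdot 0 \cdot 6\right)} - \frac{9619}{4185} = \frac{42157}{51 + \left(-1 + 3 \cdot 0\right)^{2} - 7 \left(-1 + 3 \cdot 0\right)} - \frac{9619}{4185} = \frac{42157}{51 + \left(-1 + 0\right)^{2} - 7 \left(-1 + 0\right)} - \frac{9619}{4185} = \frac{42157}{51 + \left(-1\right)^{2} - -7} - \frac{9619}{4185} = \frac{42157}{51 + 1 + 7} - \frac{9619}{4185} = \frac{42157}{59} - \frac{9619}{4185} = \frac{175859524}{246915}$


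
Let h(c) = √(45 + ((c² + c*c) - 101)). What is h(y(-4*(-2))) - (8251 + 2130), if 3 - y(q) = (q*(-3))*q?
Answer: -10381 + √75994 ≈ -10105.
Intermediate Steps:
y(q) = 3 + 3*q² (y(q) = 3 - q*(-3)*q = 3 - (-3*q)*q = 3 - (-3)*q² = 3 + 3*q²)
h(c) = √(-56 + 2*c²) (h(c) = √(45 + ((c² + c²) - 101)) = √(45 + (2*c² - 101)) = √(45 + (-101 + 2*c²)) = √(-56 + 2*c²))
h(y(-4*(-2))) - (8251 + 2130) = √(-56 + 2*(3 + 3*(-4*(-2))²)²) - (8251 + 2130) = √(-56 + 2*(3 + 3*8²)²) - 1*10381 = √(-56 + 2*(3 + 3*64)²) - 10381 = √(-56 + 2*(3 + 192)²) - 10381 = √(-56 + 2*195²) - 10381 = √(-56 + 2*38025) - 10381 = √(-56 + 76050) - 10381 = √75994 - 10381 = -10381 + √75994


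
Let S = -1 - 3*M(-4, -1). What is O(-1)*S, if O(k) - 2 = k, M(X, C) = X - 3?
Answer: 20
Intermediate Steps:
M(X, C) = -3 + X
O(k) = 2 + k
S = 20 (S = -1 - 3*(-3 - 4) = -1 - 3*(-7) = -1 + 21 = 20)
O(-1)*S = (2 - 1)*20 = 1*20 = 20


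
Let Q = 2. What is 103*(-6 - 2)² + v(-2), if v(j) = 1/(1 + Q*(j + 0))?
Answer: 19775/3 ≈ 6591.7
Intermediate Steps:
v(j) = 1/(1 + 2*j) (v(j) = 1/(1 + 2*(j + 0)) = 1/(1 + 2*j))
103*(-6 - 2)² + v(-2) = 103*(-6 - 2)² + 1/(1 + 2*(-2)) = 103*(-8)² + 1/(1 - 4) = 103*64 + 1/(-3) = 6592 - ⅓ = 19775/3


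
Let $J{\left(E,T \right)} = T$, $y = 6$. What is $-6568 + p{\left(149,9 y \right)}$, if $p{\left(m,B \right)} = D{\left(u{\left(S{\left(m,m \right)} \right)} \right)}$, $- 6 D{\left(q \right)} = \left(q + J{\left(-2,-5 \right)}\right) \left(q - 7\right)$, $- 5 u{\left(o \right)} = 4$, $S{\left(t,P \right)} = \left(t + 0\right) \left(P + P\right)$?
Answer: $- \frac{328777}{50} \approx -6575.5$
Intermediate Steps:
$S{\left(t,P \right)} = 2 P t$ ($S{\left(t,P \right)} = t 2 P = 2 P t$)
$u{\left(o \right)} = - \frac{4}{5}$ ($u{\left(o \right)} = \left(- \frac{1}{5}\right) 4 = - \frac{4}{5}$)
$D{\left(q \right)} = - \frac{\left(-7 + q\right) \left(-5 + q\right)}{6}$ ($D{\left(q \right)} = - \frac{\left(q - 5\right) \left(q - 7\right)}{6} = - \frac{\left(-5 + q\right) \left(-7 + q\right)}{6} = - \frac{\left(-7 + q\right) \left(-5 + q\right)}{6}$)
$p{\left(m,B \right)} = - \frac{377}{50}$ ($p{\left(m,B \right)} = - \frac{35}{6} + 2 \left(- \frac{4}{5}\right) - \frac{\left(- \frac{4}{5}\right)^{2}}{6} = - \frac{35}{6} - \frac{8}{5} - \frac{8}{75} = - \frac{377}{50}$)
$-6568 + p{\left(149,9 y \right)} = -6568 - \frac{377}{50} = - \frac{328777}{50}$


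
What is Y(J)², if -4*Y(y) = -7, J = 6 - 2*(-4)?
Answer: 49/16 ≈ 3.0625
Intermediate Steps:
J = 14 (J = 6 + 8 = 14)
Y(y) = 7/4 (Y(y) = -¼*(-7) = 7/4)
Y(J)² = (7/4)² = 49/16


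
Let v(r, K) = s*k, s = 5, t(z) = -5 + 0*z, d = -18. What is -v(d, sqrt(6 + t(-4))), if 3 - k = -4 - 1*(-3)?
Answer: -20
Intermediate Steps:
t(z) = -5 (t(z) = -5 + 0 = -5)
k = 4 (k = 3 - (-4 - 1*(-3)) = 3 - (-4 + 3) = 3 - 1*(-1) = 3 + 1 = 4)
v(r, K) = 20 (v(r, K) = 5*4 = 20)
-v(d, sqrt(6 + t(-4))) = -1*20 = -20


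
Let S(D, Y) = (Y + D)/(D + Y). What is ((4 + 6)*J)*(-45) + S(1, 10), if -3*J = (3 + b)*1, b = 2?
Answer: 751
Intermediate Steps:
J = -5/3 (J = -(3 + 2)/3 = -5/3 ≈ -1.6667)
S(D, Y) = 1 (S(D, Y) = (D + Y)/(D + Y) = 1)
((4 + 6)*J)*(-45) + S(1, 10) = ((4 + 6)*(-5/3))*(-45) + 1 = (10*(-5/3))*(-45) + 1 = -50/3*(-45) + 1 = 750 + 1 = 751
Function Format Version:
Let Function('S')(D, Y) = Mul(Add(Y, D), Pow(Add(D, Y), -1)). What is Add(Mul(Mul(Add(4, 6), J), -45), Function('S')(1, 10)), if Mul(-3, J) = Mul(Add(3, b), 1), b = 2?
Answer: 751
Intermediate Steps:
J = Rational(-5, 3) (J = Mul(Rational(-1, 3), Mul(Add(3, 2), 1)) = Mul(Rational(-1, 3), Mul(5, 1)) = Mul(Rational(-1, 3), 5) = Rational(-5, 3) ≈ -1.6667)
Function('S')(D, Y) = 1 (Function('S')(D, Y) = Mul(Add(D, Y), Pow(Add(D, Y), -1)) = 1)
Add(Mul(Mul(Add(4, 6), J), -45), Function('S')(1, 10)) = Add(Mul(Mul(Add(4, 6), Rational(-5, 3)), -45), 1) = Add(Mul(Mul(10, Rational(-5, 3)), -45), 1) = Add(Mul(Rational(-50, 3), -45), 1) = Add(750, 1) = 751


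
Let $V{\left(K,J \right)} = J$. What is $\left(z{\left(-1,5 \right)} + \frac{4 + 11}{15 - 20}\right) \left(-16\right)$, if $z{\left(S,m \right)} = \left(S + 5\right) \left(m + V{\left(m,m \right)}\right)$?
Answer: $-592$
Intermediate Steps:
$z{\left(S,m \right)} = 2 m \left(5 + S\right)$ ($z{\left(S,m \right)} = \left(S + 5\right) \left(m + m\right) = \left(5 + S\right) 2 m = 2 m \left(5 + S\right)$)
$\left(z{\left(-1,5 \right)} + \frac{4 + 11}{15 - 20}\right) \left(-16\right) = \left(2 \cdot 5 \left(5 - 1\right) + \frac{4 + 11}{15 - 20}\right) \left(-16\right) = \left(2 \cdot 5 \cdot 4 + \frac{15}{-5}\right) \left(-16\right) = \left(40 + 15 \left(- \frac{1}{5}\right)\right) \left(-16\right) = \left(40 - 3\right) \left(-16\right) = 37 \left(-16\right) = -592$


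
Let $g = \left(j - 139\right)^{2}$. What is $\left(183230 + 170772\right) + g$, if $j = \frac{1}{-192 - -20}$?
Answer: $\frac{11044435449}{29584} \approx 3.7332 \cdot 10^{5}$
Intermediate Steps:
$j = - \frac{1}{172}$ ($j = \frac{1}{-192 + \left(-6 + 26\right)} = \frac{1}{-192 + 20} = \frac{1}{-172} = - \frac{1}{172} \approx -0.005814$)
$g = \frac{571640281}{29584}$ ($g = \left(- \frac{1}{172} - 139\right)^{2} = \left(- \frac{23909}{172}\right)^{2} = \frac{571640281}{29584} \approx 19323.0$)
$\left(183230 + 170772\right) + g = \left(183230 + 170772\right) + \frac{571640281}{29584} = 354002 + \frac{571640281}{29584} = \frac{11044435449}{29584}$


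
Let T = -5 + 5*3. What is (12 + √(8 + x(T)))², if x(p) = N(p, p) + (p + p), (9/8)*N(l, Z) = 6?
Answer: 532/3 + 80*√3 ≈ 315.90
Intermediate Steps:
T = 10 (T = -5 + 15 = 10)
N(l, Z) = 16/3 (N(l, Z) = (8/9)*6 = 16/3)
x(p) = 16/3 + 2*p (x(p) = 16/3 + (p + p) = 16/3 + 2*p)
(12 + √(8 + x(T)))² = (12 + √(8 + (16/3 + 2*10)))² = (12 + √(8 + (16/3 + 20)))² = (12 + √(8 + 76/3))² = (12 + √(100/3))² = (12 + 10*√3/3)²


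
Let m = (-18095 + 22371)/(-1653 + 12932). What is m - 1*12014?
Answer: -135501630/11279 ≈ -12014.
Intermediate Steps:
m = 4276/11279 ≈ 0.37911
m - 1*12014 = 4276/11279 - 1*12014 = 4276/11279 - 12014 = -135501630/11279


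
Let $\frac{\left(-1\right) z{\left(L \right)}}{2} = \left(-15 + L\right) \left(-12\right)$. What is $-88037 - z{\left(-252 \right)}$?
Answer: $-81629$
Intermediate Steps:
$z{\left(L \right)} = -360 + 24 L$ ($z{\left(L \right)} = - 2 \left(-15 + L\right) \left(-12\right) = - 2 \left(180 - 12 L\right) = -360 + 24 L$)
$-88037 - z{\left(-252 \right)} = -88037 - \left(-360 + 24 \left(-252\right)\right) = -88037 - \left(-360 - 6048\right) = -88037 - -6408 = -88037 + 6408 = -81629$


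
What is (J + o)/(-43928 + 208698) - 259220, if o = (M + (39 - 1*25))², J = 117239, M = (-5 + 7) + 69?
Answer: -21355777468/82385 ≈ -2.5922e+5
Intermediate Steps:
M = 71 (M = 2 + 69 = 71)
o = 7225 (o = (71 + (39 - 1*25))² = (71 + (39 - 25))² = (71 + 14)² = 85² = 7225)
(J + o)/(-43928 + 208698) - 259220 = (117239 + 7225)/(-43928 + 208698) - 259220 = 124464/164770 - 259220 = 124464*(1/164770) - 259220 = 62232/82385 - 259220 = -21355777468/82385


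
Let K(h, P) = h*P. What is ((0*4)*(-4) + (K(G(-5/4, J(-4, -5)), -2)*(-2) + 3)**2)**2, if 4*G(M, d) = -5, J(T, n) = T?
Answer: 16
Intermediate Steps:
G(M, d) = -5/4 (G(M, d) = (1/4)*(-5) = -5/4)
K(h, P) = P*h
((0*4)*(-4) + (K(G(-5/4, J(-4, -5)), -2)*(-2) + 3)**2)**2 = ((0*4)*(-4) + (-2*(-5/4)*(-2) + 3)**2)**2 = (0*(-4) + ((5/2)*(-2) + 3)**2)**2 = (0 + (-5 + 3)**2)**2 = (0 + (-2)**2)**2 = (0 + 4)**2 = 4**2 = 16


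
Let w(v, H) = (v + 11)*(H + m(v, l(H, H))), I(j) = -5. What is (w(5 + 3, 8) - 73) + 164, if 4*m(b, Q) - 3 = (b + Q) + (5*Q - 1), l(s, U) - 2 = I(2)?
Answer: 205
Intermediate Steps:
l(s, U) = -3 (l(s, U) = 2 - 5 = -3)
m(b, Q) = 1/2 + b/4 + 3*Q/2 (m(b, Q) = 3/4 + ((b + Q) + (5*Q - 1))/4 = 3/4 + ((Q + b) + (-1 + 5*Q))/4 = 3/4 + (-1 + b + 6*Q)/4 = 3/4 + (-1/4 + b/4 + 3*Q/2) = 1/2 + b/4 + 3*Q/2)
w(v, H) = (11 + v)*(-4 + H + v/4) (w(v, H) = (v + 11)*(H + (1/2 + v/4 + (3/2)*(-3))) = (11 + v)*(H + (1/2 + v/4 - 9/2)) = (11 + v)*(H + (-4 + v/4)) = (11 + v)*(-4 + H + v/4))
(w(5 + 3, 8) - 73) + 164 = ((-44 + 11*8 - 5*(5 + 3)/4 + (5 + 3)**2/4 + 8*(5 + 3)) - 73) + 164 = ((-44 + 88 - 5/4*8 + (1/4)*8**2 + 8*8) - 73) + 164 = ((-44 + 88 - 10 + (1/4)*64 + 64) - 73) + 164 = ((-44 + 88 - 10 + 16 + 64) - 73) + 164 = (114 - 73) + 164 = 41 + 164 = 205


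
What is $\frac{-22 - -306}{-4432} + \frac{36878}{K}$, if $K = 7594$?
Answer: $\frac{20160825}{4207076} \approx 4.7921$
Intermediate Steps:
$\frac{-22 - -306}{-4432} + \frac{36878}{K} = \frac{-22 - -306}{-4432} + \frac{36878}{7594} = \left(-22 + 306\right) \left(- \frac{1}{4432}\right) + 36878 \cdot \frac{1}{7594} = 284 \left(- \frac{1}{4432}\right) + \frac{18439}{3797} = - \frac{71}{1108} + \frac{18439}{3797} = \frac{20160825}{4207076}$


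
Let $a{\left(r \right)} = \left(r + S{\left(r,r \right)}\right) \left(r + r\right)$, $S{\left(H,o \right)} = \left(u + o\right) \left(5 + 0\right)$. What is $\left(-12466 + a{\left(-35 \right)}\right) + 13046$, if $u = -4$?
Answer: $16680$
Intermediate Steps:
$S{\left(H,o \right)} = -20 + 5 o$ ($S{\left(H,o \right)} = \left(-4 + o\right) \left(5 + 0\right) = \left(-4 + o\right) 5 = -20 + 5 o$)
$a{\left(r \right)} = 2 r \left(-20 + 6 r\right)$ ($a{\left(r \right)} = \left(r + \left(-20 + 5 r\right)\right) \left(r + r\right) = \left(-20 + 6 r\right) 2 r = 2 r \left(-20 + 6 r\right)$)
$\left(-12466 + a{\left(-35 \right)}\right) + 13046 = \left(-12466 + 4 \left(-35\right) \left(-10 + 3 \left(-35\right)\right)\right) + 13046 = \left(-12466 + 4 \left(-35\right) \left(-10 - 105\right)\right) + 13046 = \left(-12466 + 4 \left(-35\right) \left(-115\right)\right) + 13046 = \left(-12466 + 16100\right) + 13046 = 3634 + 13046 = 16680$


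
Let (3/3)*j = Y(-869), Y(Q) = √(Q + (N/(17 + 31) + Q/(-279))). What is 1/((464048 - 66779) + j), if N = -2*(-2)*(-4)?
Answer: 110838051/44032521924394 - 15*I*√299677/44032521924394 ≈ 2.5172e-6 - 1.8649e-10*I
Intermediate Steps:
N = -16 (N = 4*(-4) = -16)
Y(Q) = √(-⅓ + 278*Q/279) (Y(Q) = √(Q + (-16/(17 + 31) + Q/(-279))) = √(Q + (-16/48 + Q*(-1/279))) = √(Q + (-16*1/48 - Q/279)) = √(Q + (-⅓ - Q/279)) = √(-⅓ + 278*Q/279))
j = 5*I*√299677/93 (j = √(-2883 + 8618*(-869))/93 = √(-2883 - 7489042)/93 = √(-7491925)/93 = (5*I*√299677)/93 = 5*I*√299677/93 ≈ 29.432*I)
1/((464048 - 66779) + j) = 1/((464048 - 66779) + 5*I*√299677/93) = 1/(397269 + 5*I*√299677/93)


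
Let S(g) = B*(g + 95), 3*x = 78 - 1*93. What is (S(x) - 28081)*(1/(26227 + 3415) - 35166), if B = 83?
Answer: 21484712058881/29642 ≈ 7.2481e+8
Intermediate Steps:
x = -5 (x = (78 - 1*93)/3 = (78 - 93)/3 = (⅓)*(-15) = -5)
S(g) = 7885 + 83*g (S(g) = 83*(g + 95) = 83*(95 + g) = 7885 + 83*g)
(S(x) - 28081)*(1/(26227 + 3415) - 35166) = ((7885 + 83*(-5)) - 28081)*(1/(26227 + 3415) - 35166) = ((7885 - 415) - 28081)*(1/29642 - 35166) = (7470 - 28081)*(1/29642 - 35166) = -20611*(-1042390571/29642) = 21484712058881/29642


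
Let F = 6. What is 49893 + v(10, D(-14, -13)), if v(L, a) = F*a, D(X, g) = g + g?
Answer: 49737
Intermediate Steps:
D(X, g) = 2*g
v(L, a) = 6*a
49893 + v(10, D(-14, -13)) = 49893 + 6*(2*(-13)) = 49893 + 6*(-26) = 49893 - 156 = 49737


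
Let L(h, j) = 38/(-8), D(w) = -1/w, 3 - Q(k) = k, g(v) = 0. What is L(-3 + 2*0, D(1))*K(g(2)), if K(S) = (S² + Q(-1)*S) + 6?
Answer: -57/2 ≈ -28.500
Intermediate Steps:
Q(k) = 3 - k
L(h, j) = -19/4 (L(h, j) = 38*(-⅛) = -19/4)
K(S) = 6 + S² + 4*S (K(S) = (S² + (3 - 1*(-1))*S) + 6 = (S² + (3 + 1)*S) + 6 = (S² + 4*S) + 6 = 6 + S² + 4*S)
L(-3 + 2*0, D(1))*K(g(2)) = -19*(6 + 0² + 4*0)/4 = -19*(6 + 0 + 0)/4 = -19/4*6 = -57/2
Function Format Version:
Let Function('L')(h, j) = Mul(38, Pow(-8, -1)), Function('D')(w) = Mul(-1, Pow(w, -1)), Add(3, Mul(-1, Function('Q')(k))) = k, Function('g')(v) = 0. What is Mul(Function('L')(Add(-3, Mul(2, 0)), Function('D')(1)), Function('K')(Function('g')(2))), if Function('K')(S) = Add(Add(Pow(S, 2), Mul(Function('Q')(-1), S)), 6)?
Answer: Rational(-57, 2) ≈ -28.500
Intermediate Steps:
Function('Q')(k) = Add(3, Mul(-1, k))
Function('L')(h, j) = Rational(-19, 4) (Function('L')(h, j) = Mul(38, Rational(-1, 8)) = Rational(-19, 4))
Function('K')(S) = Add(6, Pow(S, 2), Mul(4, S)) (Function('K')(S) = Add(Add(Pow(S, 2), Mul(Add(3, Mul(-1, -1)), S)), 6) = Add(Add(Pow(S, 2), Mul(Add(3, 1), S)), 6) = Add(Add(Pow(S, 2), Mul(4, S)), 6) = Add(6, Pow(S, 2), Mul(4, S)))
Mul(Function('L')(Add(-3, Mul(2, 0)), Function('D')(1)), Function('K')(Function('g')(2))) = Mul(Rational(-19, 4), Add(6, Pow(0, 2), Mul(4, 0))) = Mul(Rational(-19, 4), Add(6, 0, 0)) = Mul(Rational(-19, 4), 6) = Rational(-57, 2)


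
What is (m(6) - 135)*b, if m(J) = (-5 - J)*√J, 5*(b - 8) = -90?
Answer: 1350 + 110*√6 ≈ 1619.4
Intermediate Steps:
b = -10 (b = 8 + (⅕)*(-90) = 8 - 18 = -10)
m(J) = √J*(-5 - J)
(m(6) - 135)*b = (√6*(-5 - 1*6) - 135)*(-10) = (√6*(-5 - 6) - 135)*(-10) = (√6*(-11) - 135)*(-10) = (-11*√6 - 135)*(-10) = (-135 - 11*√6)*(-10) = 1350 + 110*√6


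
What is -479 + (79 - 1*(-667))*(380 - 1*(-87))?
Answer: 347903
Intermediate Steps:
-479 + (79 - 1*(-667))*(380 - 1*(-87)) = -479 + (79 + 667)*(380 + 87) = -479 + 746*467 = -479 + 348382 = 347903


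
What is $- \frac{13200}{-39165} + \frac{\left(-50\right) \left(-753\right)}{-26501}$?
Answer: $- \frac{74983270}{69194111} \approx -1.0837$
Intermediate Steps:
$- \frac{13200}{-39165} + \frac{\left(-50\right) \left(-753\right)}{-26501} = \left(-13200\right) \left(- \frac{1}{39165}\right) + 37650 \left(- \frac{1}{26501}\right) = \frac{880}{2611} - \frac{37650}{26501} = - \frac{74983270}{69194111}$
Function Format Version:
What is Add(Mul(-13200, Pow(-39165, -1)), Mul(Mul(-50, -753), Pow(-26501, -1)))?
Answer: Rational(-74983270, 69194111) ≈ -1.0837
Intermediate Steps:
Add(Mul(-13200, Pow(-39165, -1)), Mul(Mul(-50, -753), Pow(-26501, -1))) = Add(Mul(-13200, Rational(-1, 39165)), Mul(37650, Rational(-1, 26501))) = Add(Rational(880, 2611), Rational(-37650, 26501)) = Rational(-74983270, 69194111)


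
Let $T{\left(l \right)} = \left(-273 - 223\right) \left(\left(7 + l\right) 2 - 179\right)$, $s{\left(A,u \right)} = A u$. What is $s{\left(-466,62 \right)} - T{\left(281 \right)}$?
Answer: $168020$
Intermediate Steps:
$T{\left(l \right)} = 81840 - 992 l$ ($T{\left(l \right)} = - 496 \left(\left(14 + 2 l\right) - 179\right) = - 496 \left(-165 + 2 l\right) = 81840 - 992 l$)
$s{\left(-466,62 \right)} - T{\left(281 \right)} = \left(-466\right) 62 - \left(81840 - 278752\right) = -28892 - \left(81840 - 278752\right) = -28892 - -196912 = -28892 + 196912 = 168020$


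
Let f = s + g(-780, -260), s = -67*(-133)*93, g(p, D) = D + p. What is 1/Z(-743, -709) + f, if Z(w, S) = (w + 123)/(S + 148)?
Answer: 513164021/620 ≈ 8.2768e+5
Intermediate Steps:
Z(w, S) = (123 + w)/(148 + S)
s = 828723 (s = 8911*93 = 828723)
f = 827683 (f = 828723 + (-260 - 780) = 828723 - 1040 = 827683)
1/Z(-743, -709) + f = 1/((123 - 743)/(148 - 709)) + 827683 = 1/(-620/(-561)) + 827683 = 1/(-1/561*(-620)) + 827683 = 1/(620/561) + 827683 = 561/620 + 827683 = 513164021/620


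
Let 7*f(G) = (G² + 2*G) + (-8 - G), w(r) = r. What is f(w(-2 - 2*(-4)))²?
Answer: 1156/49 ≈ 23.592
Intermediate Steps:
f(G) = -8/7 + G/7 + G²/7 (f(G) = ((G² + 2*G) + (-8 - G))/7 = (-8 + G + G²)/7 = -8/7 + G/7 + G²/7)
f(w(-2 - 2*(-4)))² = (-8/7 + (-2 - 2*(-4))/7 + (-2 - 2*(-4))²/7)² = (-8/7 + (-2 + 8)/7 + (-2 + 8)²/7)² = (-8/7 + (⅐)*6 + (⅐)*6²)² = (-8/7 + 6/7 + (⅐)*36)² = (-8/7 + 6/7 + 36/7)² = (34/7)² = 1156/49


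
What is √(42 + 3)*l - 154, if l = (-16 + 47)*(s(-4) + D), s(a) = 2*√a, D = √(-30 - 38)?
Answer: -154 + 186*I*√5*(2 + √17) ≈ -154.0 + 2546.7*I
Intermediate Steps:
D = 2*I*√17 (D = √(-68) = 2*I*√17 ≈ 8.2462*I)
l = 124*I + 62*I*√17 (l = (-16 + 47)*(2*√(-4) + 2*I*√17) = 31*(2*(2*I) + 2*I*√17) = 31*(4*I + 2*I*√17) = 124*I + 62*I*√17 ≈ 379.63*I)
√(42 + 3)*l - 154 = √(42 + 3)*(62*I*(2 + √17)) - 154 = √45*(62*I*(2 + √17)) - 154 = (3*√5)*(62*I*(2 + √17)) - 154 = 186*I*√5*(2 + √17) - 154 = -154 + 186*I*√5*(2 + √17)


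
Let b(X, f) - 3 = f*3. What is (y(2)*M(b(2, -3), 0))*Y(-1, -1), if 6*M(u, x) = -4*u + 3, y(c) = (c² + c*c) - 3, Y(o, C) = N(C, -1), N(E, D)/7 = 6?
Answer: 945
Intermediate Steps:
N(E, D) = 42 (N(E, D) = 7*6 = 42)
Y(o, C) = 42
y(c) = -3 + 2*c² (y(c) = (c² + c²) - 3 = 2*c² - 3 = -3 + 2*c²)
b(X, f) = 3 + 3*f (b(X, f) = 3 + f*3 = 3 + 3*f)
M(u, x) = ½ - 2*u/3 (M(u, x) = (-4*u + 3)/6 = (3 - 4*u)/6 = ½ - 2*u/3)
(y(2)*M(b(2, -3), 0))*Y(-1, -1) = ((-3 + 2*2²)*(½ - 2*(3 + 3*(-3))/3))*42 = ((-3 + 2*4)*(½ - 2*(3 - 9)/3))*42 = ((-3 + 8)*(½ - ⅔*(-6)))*42 = (5*(½ + 4))*42 = (5*(9/2))*42 = (45/2)*42 = 945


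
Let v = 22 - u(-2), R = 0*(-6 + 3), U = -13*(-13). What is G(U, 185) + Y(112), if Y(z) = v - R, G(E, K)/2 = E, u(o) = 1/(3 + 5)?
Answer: 2879/8 ≈ 359.88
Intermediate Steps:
U = 169
u(o) = ⅛ (u(o) = 1/8 = ⅛)
G(E, K) = 2*E
R = 0 (R = 0*(-3) = 0)
v = 175/8 (v = 22 - 1*⅛ = 22 - ⅛ = 175/8 ≈ 21.875)
Y(z) = 175/8 (Y(z) = 175/8 - 1*0 = 175/8 + 0 = 175/8)
G(U, 185) + Y(112) = 2*169 + 175/8 = 338 + 175/8 = 2879/8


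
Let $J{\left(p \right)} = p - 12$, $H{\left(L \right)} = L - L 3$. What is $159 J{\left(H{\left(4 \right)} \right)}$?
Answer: $-3180$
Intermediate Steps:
$H{\left(L \right)} = - 2 L$ ($H{\left(L \right)} = L - 3 L = - 2 L$)
$J{\left(p \right)} = -12 + p$ ($J{\left(p \right)} = p - 12 = -12 + p$)
$159 J{\left(H{\left(4 \right)} \right)} = 159 \left(-12 - 8\right) = 159 \left(-20\right) = -3180$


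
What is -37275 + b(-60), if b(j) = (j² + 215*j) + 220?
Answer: -46355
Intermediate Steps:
b(j) = 220 + j² + 215*j
-37275 + b(-60) = -37275 + (220 + (-60)² + 215*(-60)) = -37275 + (220 + 3600 - 12900) = -37275 - 9080 = -46355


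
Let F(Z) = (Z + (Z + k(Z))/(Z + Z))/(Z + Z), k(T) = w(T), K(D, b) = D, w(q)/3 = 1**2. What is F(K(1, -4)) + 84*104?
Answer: 17475/2 ≈ 8737.5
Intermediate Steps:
w(q) = 3 (w(q) = 3*1**2 = 3*1 = 3)
k(T) = 3
F(Z) = (Z + (3 + Z)/(2*Z))/(2*Z) (F(Z) = (Z + (Z + 3)/(Z + Z))/(Z + Z) = (Z + (3 + Z)/((2*Z)))/((2*Z)) = (Z + (3 + Z)*(1/(2*Z)))*(1/(2*Z)) = (Z + (3 + Z)/(2*Z))*(1/(2*Z)) = (Z + (3 + Z)/(2*Z))/(2*Z))
F(K(1, -4)) + 84*104 = (1/4)*(3 + 1 + 2*1**2)/1**2 + 84*104 = (1/4)*1*(3 + 1 + 2*1) + 8736 = (1/4)*1*(3 + 1 + 2) + 8736 = (1/4)*1*6 + 8736 = 3/2 + 8736 = 17475/2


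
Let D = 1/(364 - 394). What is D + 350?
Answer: 10499/30 ≈ 349.97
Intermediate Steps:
D = -1/30 (D = 1/(-30) = -1/30 ≈ -0.033333)
D + 350 = -1/30 + 350 = 10499/30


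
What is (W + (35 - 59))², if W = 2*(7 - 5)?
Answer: 400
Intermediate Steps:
W = 4 (W = 2*2 = 4)
(W + (35 - 59))² = (4 + (35 - 59))² = (4 - 24)² = (-20)² = 400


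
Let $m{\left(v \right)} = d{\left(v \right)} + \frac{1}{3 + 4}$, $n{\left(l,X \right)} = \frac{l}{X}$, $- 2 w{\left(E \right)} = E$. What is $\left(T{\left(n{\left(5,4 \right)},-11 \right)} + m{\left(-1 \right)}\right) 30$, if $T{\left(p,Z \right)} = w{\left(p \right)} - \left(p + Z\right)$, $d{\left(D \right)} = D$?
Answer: $\frac{6945}{28} \approx 248.04$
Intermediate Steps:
$w{\left(E \right)} = - \frac{E}{2}$
$T{\left(p,Z \right)} = - Z - \frac{3 p}{2}$ ($T{\left(p,Z \right)} = - \frac{p}{2} - \left(p + Z\right) = - \frac{p}{2} - \left(Z + p\right) = - Z - \frac{3 p}{2}$)
$m{\left(v \right)} = \frac{1}{7} + v$ ($m{\left(v \right)} = v + \frac{1}{3 + 4} = v + \frac{1}{7} = \frac{1}{7} + v$)
$\left(T{\left(n{\left(5,4 \right)},-11 \right)} + m{\left(-1 \right)}\right) 30 = \left(\left(\left(-1\right) \left(-11\right) - \frac{3 \cdot \frac{5}{4}}{2}\right) + \left(\frac{1}{7} - 1\right)\right) 30 = \left(\left(11 - \frac{3 \cdot 5 \cdot \frac{1}{4}}{2}\right) - \frac{6}{7}\right) 30 = \left(\left(11 - \frac{15}{8}\right) - \frac{6}{7}\right) 30 = \left(\frac{73}{8} - \frac{6}{7}\right) 30 = \frac{463}{56} \cdot 30 = \frac{6945}{28}$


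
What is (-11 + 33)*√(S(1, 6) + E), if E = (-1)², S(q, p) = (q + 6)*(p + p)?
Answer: 22*√85 ≈ 202.83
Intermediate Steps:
S(q, p) = 2*p*(6 + q) (S(q, p) = (6 + q)*(2*p) = 2*p*(6 + q))
E = 1
(-11 + 33)*√(S(1, 6) + E) = (-11 + 33)*√(2*6*(6 + 1) + 1) = 22*√(2*6*7 + 1) = 22*√(84 + 1) = 22*√85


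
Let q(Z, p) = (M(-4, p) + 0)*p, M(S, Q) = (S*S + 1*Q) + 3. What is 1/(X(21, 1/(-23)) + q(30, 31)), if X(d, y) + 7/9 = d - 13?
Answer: 9/14015 ≈ 0.00064217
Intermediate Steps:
X(d, y) = -124/9 + d (X(d, y) = -7/9 + (d - 13) = -7/9 + (-13 + d) = -124/9 + d)
M(S, Q) = 3 + Q + S**2 (M(S, Q) = (S**2 + Q) + 3 = (Q + S**2) + 3 = 3 + Q + S**2)
q(Z, p) = p*(19 + p) (q(Z, p) = ((3 + p + (-4)**2) + 0)*p = ((3 + p + 16) + 0)*p = ((19 + p) + 0)*p = (19 + p)*p = p*(19 + p))
1/(X(21, 1/(-23)) + q(30, 31)) = 1/((-124/9 + 21) + 31*(19 + 31)) = 1/(65/9 + 31*50) = 1/(65/9 + 1550) = 1/(14015/9) = 9/14015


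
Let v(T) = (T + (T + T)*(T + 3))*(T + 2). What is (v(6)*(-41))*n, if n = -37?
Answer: 1383504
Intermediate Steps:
v(T) = (2 + T)*(T + 2*T*(3 + T)) (v(T) = (T + (2*T)*(3 + T))*(2 + T) = (T + 2*T*(3 + T))*(2 + T) = (2 + T)*(T + 2*T*(3 + T)))
(v(6)*(-41))*n = ((6*(14 + 2*6² + 11*6))*(-41))*(-37) = ((6*(14 + 2*36 + 66))*(-41))*(-37) = ((6*(14 + 72 + 66))*(-41))*(-37) = ((6*152)*(-41))*(-37) = (912*(-41))*(-37) = -37392*(-37) = 1383504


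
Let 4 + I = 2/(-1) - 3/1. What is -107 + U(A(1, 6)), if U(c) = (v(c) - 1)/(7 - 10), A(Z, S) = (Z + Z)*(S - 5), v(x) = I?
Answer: -311/3 ≈ -103.67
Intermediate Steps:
I = -9 (I = -4 + (2/(-1) - 3/1) = -4 + (2*(-1) - 3*1) = -4 + (-2 - 3) = -4 - 5 = -9)
v(x) = -9
A(Z, S) = 2*Z*(-5 + S) (A(Z, S) = (2*Z)*(-5 + S) = 2*Z*(-5 + S))
U(c) = 10/3 (U(c) = (-9 - 1)/(7 - 10) = -10/(-3) = -10*(-⅓) = 10/3)
-107 + U(A(1, 6)) = -107 + 10/3 = -311/3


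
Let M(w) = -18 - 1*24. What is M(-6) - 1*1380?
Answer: -1422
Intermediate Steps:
M(w) = -42 (M(w) = -18 - 24 = -42)
M(-6) - 1*1380 = -42 - 1*1380 = -42 - 1380 = -1422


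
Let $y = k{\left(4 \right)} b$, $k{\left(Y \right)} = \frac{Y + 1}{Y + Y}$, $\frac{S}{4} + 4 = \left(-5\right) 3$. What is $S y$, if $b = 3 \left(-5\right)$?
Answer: $\frac{1425}{2} \approx 712.5$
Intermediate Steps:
$S = -76$ ($S = -16 + 4 \left(\left(-5\right) 3\right) = -16 + 4 \left(-15\right) = -16 - 60 = -76$)
$b = -15$
$k{\left(Y \right)} = \frac{1 + Y}{2 Y}$
$y = - \frac{75}{8}$ ($y = \frac{1 + 4}{2 \cdot 4} \left(-15\right) = \frac{1}{2} \cdot \frac{1}{4} \cdot 5 \left(-15\right) = \frac{5}{8} \left(-15\right) = - \frac{75}{8} \approx -9.375$)
$S y = \left(-76\right) \left(- \frac{75}{8}\right) = \frac{1425}{2}$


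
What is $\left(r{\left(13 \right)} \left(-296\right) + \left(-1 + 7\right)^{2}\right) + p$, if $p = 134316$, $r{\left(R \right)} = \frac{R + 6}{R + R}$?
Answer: $\frac{1743764}{13} \approx 1.3414 \cdot 10^{5}$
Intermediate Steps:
$r{\left(R \right)} = \frac{6 + R}{2 R}$
$\left(r{\left(13 \right)} \left(-296\right) + \left(-1 + 7\right)^{2}\right) + p = \left(\frac{6 + 13}{2 \cdot 13} \left(-296\right) + \left(-1 + 7\right)^{2}\right) + 134316 = \left(\frac{1}{2} \cdot \frac{1}{13} \cdot 19 \left(-296\right) + 6^{2}\right) + 134316 = \left(\frac{19}{26} \left(-296\right) + 36\right) + 134316 = \left(- \frac{2812}{13} + 36\right) + 134316 = - \frac{2344}{13} + 134316 = \frac{1743764}{13}$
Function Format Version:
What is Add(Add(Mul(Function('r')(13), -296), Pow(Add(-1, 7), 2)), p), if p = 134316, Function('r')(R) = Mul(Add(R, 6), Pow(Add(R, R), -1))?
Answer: Rational(1743764, 13) ≈ 1.3414e+5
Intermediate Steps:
Function('r')(R) = Mul(Rational(1, 2), Pow(R, -1), Add(6, R)) (Function('r')(R) = Mul(Add(6, R), Pow(Mul(2, R), -1)) = Mul(Add(6, R), Mul(Rational(1, 2), Pow(R, -1))) = Mul(Rational(1, 2), Pow(R, -1), Add(6, R)))
Add(Add(Mul(Function('r')(13), -296), Pow(Add(-1, 7), 2)), p) = Add(Add(Mul(Mul(Rational(1, 2), Pow(13, -1), Add(6, 13)), -296), Pow(Add(-1, 7), 2)), 134316) = Add(Add(Mul(Mul(Rational(1, 2), Rational(1, 13), 19), -296), Pow(6, 2)), 134316) = Add(Add(Mul(Rational(19, 26), -296), 36), 134316) = Add(Add(Rational(-2812, 13), 36), 134316) = Add(Rational(-2344, 13), 134316) = Rational(1743764, 13)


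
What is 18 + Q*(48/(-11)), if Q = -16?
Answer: 966/11 ≈ 87.818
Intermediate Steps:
18 + Q*(48/(-11)) = 18 - 768/(-11) = 18 - 768*(-1)/11 = 18 - 16*(-48/11) = 18 + 768/11 = 966/11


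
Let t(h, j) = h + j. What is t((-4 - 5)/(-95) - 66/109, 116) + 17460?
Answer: 181994191/10355 ≈ 17576.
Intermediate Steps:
t((-4 - 5)/(-95) - 66/109, 116) + 17460 = (((-4 - 5)/(-95) - 66/109) + 116) + 17460 = ((-9*(-1/95) - 66*1/109) + 116) + 17460 = ((9/95 - 66/109) + 116) + 17460 = (-5289/10355 + 116) + 17460 = 1195891/10355 + 17460 = 181994191/10355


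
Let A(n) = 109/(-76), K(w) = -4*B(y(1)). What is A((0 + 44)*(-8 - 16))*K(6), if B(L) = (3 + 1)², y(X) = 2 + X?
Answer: 1744/19 ≈ 91.789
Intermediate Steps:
B(L) = 16 (B(L) = 4² = 16)
K(w) = -64 (K(w) = -4*16 = -64)
A(n) = -109/76 (A(n) = 109*(-1/76) = -109/76)
A((0 + 44)*(-8 - 16))*K(6) = -109/76*(-64) = 1744/19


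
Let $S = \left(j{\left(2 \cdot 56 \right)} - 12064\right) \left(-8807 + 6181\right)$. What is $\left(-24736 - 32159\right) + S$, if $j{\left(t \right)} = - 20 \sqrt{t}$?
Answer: $31623169 + 210080 \sqrt{7} \approx 3.2179 \cdot 10^{7}$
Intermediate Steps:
$S = 31680064 + 210080 \sqrt{7}$ ($S = \left(- 20 \sqrt{2 \cdot 56} - 12064\right) \left(-8807 + 6181\right) = \left(- 20 \sqrt{112} - 12064\right) \left(-2626\right) = \left(- 20 \cdot 4 \sqrt{7} - 12064\right) \left(-2626\right) = \left(- 80 \sqrt{7} - 12064\right) \left(-2626\right) = \left(-12064 - 80 \sqrt{7}\right) \left(-2626\right) = 31680064 + 210080 \sqrt{7} \approx 3.2236 \cdot 10^{7}$)
$\left(-24736 - 32159\right) + S = \left(-24736 - 32159\right) + \left(31680064 + 210080 \sqrt{7}\right) = -56895 + \left(31680064 + 210080 \sqrt{7}\right) = 31623169 + 210080 \sqrt{7}$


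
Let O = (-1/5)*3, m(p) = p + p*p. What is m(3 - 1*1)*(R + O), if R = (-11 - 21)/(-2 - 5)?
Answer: 834/35 ≈ 23.829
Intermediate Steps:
m(p) = p + p²
R = 32/7 (R = -32/(-7) = -32*(-⅐) = 32/7 ≈ 4.5714)
O = -⅗ (O = ((⅕)*(-1))*3 = -⅕*3 = -⅗ ≈ -0.60000)
m(3 - 1*1)*(R + O) = ((3 - 1*1)*(1 + (3 - 1*1)))*(32/7 - ⅗) = ((3 - 1)*(1 + (3 - 1)))*(139/35) = (2*(1 + 2))*(139/35) = (2*3)*(139/35) = 6*(139/35) = 834/35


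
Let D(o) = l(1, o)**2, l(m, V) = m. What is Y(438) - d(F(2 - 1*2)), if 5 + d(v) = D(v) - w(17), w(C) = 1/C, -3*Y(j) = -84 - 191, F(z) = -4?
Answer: 4882/51 ≈ 95.725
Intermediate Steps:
D(o) = 1 (D(o) = 1**2 = 1)
Y(j) = 275/3 (Y(j) = -(-84 - 191)/3 = -1/3*(-275) = 275/3)
d(v) = -69/17 (d(v) = -5 + (1 - 1/17) = -5 + 16/17 = -69/17)
Y(438) - d(F(2 - 1*2)) = 275/3 - 1*(-69/17) = 275/3 + 69/17 = 4882/51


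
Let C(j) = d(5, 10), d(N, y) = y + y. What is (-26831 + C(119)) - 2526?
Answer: -29337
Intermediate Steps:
d(N, y) = 2*y
C(j) = 20 (C(j) = 2*10 = 20)
(-26831 + C(119)) - 2526 = (-26831 + 20) - 2526 = -26811 - 2526 = -29337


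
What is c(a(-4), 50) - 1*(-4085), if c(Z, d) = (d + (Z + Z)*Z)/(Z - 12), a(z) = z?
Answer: 32639/8 ≈ 4079.9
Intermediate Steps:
c(Z, d) = (d + 2*Z²)/(-12 + Z) (c(Z, d) = (d + (2*Z)*Z)/(-12 + Z) = (d + 2*Z²)/(-12 + Z))
c(a(-4), 50) - 1*(-4085) = (50 + 2*(-4)²)/(-12 - 4) - 1*(-4085) = (50 + 2*16)/(-16) + 4085 = -(50 + 32)/16 + 4085 = -1/16*82 + 4085 = -41/8 + 4085 = 32639/8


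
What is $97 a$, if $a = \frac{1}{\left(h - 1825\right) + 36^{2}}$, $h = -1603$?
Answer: $- \frac{97}{2132} \approx -0.045497$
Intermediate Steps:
$a = - \frac{1}{2132}$ ($a = \frac{1}{\left(-1603 - 1825\right) + 36^{2}} = \frac{1}{-3428 + 1296} = \frac{1}{-2132} = - \frac{1}{2132} \approx -0.00046904$)
$97 a = 97 \left(- \frac{1}{2132}\right) = - \frac{97}{2132}$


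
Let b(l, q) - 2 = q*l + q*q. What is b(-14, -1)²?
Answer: 289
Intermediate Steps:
b(l, q) = 2 + q² + l*q (b(l, q) = 2 + (q*l + q*q) = 2 + (l*q + q²) = 2 + (q² + l*q) = 2 + q² + l*q)
b(-14, -1)² = (2 + (-1)² - 14*(-1))² = (2 + 1 + 14)² = 17² = 289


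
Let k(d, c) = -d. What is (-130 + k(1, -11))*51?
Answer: -6681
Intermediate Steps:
(-130 + k(1, -11))*51 = (-130 - 1*1)*51 = (-130 - 1)*51 = -131*51 = -6681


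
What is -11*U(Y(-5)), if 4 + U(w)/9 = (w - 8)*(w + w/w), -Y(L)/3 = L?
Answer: -10692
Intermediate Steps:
Y(L) = -3*L
U(w) = -36 + 9*(1 + w)*(-8 + w) (U(w) = -36 + 9*((w - 8)*(w + w/w)) = -36 + 9*((-8 + w)*(w + 1)) = -36 + 9*((-8 + w)*(1 + w)) = -36 + 9*((1 + w)*(-8 + w)) = -36 + 9*(1 + w)*(-8 + w))
-11*U(Y(-5)) = -11*(-108 - (-189)*(-5) + 9*(-3*(-5))²) = -11*(-108 - 63*15 + 9*15²) = -11*(-108 - 945 + 9*225) = -11*(-108 - 945 + 2025) = -11*972 = -10692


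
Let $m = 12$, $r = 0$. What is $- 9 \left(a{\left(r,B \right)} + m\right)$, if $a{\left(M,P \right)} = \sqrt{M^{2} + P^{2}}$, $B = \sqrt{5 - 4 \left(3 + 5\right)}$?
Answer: $-108 - 27 i \sqrt{3} \approx -108.0 - 46.765 i$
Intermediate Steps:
$B = 3 i \sqrt{3}$ ($B = \sqrt{5 - 32} = \sqrt{-27} = 3 i \sqrt{3} \approx 5.1962 i$)
$- 9 \left(a{\left(r,B \right)} + m\right) = - 9 \left(\sqrt{0^{2} + \left(3 i \sqrt{3}\right)^{2}} + 12\right) = - 9 \left(\sqrt{0 - 27} + 12\right) = - 9 \left(\sqrt{-27} + 12\right) = - 9 \left(3 i \sqrt{3} + 12\right) = - 9 \left(12 + 3 i \sqrt{3}\right) = -108 - 27 i \sqrt{3}$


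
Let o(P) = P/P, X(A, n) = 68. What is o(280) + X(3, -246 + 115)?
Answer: 69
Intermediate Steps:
o(P) = 1
o(280) + X(3, -246 + 115) = 1 + 68 = 69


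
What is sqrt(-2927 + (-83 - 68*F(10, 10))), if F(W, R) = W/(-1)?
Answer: I*sqrt(2330) ≈ 48.27*I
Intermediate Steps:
F(W, R) = -W (F(W, R) = W*(-1) = -W)
sqrt(-2927 + (-83 - 68*F(10, 10))) = sqrt(-2927 + (-83 - (-68)*10)) = sqrt(-2927 + (-83 - 68*(-10))) = sqrt(-2927 + (-83 + 680)) = sqrt(-2927 + 597) = sqrt(-2330) = I*sqrt(2330)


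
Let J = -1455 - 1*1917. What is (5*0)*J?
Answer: 0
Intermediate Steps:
J = -3372 (J = -1455 - 1917 = -3372)
(5*0)*J = (5*0)*(-3372) = 0*(-3372) = 0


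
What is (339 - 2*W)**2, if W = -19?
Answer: 142129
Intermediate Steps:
(339 - 2*W)**2 = (339 - 2*(-19))**2 = (339 + 38)**2 = 377**2 = 142129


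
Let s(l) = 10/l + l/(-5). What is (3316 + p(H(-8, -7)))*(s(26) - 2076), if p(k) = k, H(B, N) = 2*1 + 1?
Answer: -448904707/65 ≈ -6.9062e+6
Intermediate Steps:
H(B, N) = 3 (H(B, N) = 2 + 1 = 3)
s(l) = 10/l - l/5 (s(l) = 10/l + l*(-⅕) = 10/l - l/5)
(3316 + p(H(-8, -7)))*(s(26) - 2076) = (3316 + 3)*((10/26 - ⅕*26) - 2076) = 3319*((10*(1/26) - 26/5) - 2076) = 3319*((5/13 - 26/5) - 2076) = 3319*(-313/65 - 2076) = 3319*(-135253/65) = -448904707/65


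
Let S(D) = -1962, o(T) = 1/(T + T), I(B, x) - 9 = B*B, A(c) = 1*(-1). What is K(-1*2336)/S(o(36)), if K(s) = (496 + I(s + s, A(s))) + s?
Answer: -7275251/654 ≈ -11124.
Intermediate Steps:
A(c) = -1
I(B, x) = 9 + B**2 (I(B, x) = 9 + B*B = 9 + B**2)
o(T) = 1/(2*T)
K(s) = 505 + s + 4*s**2 (K(s) = (496 + (9 + (s + s)**2)) + s = (496 + (9 + (2*s)**2)) + s = (496 + (9 + 4*s**2)) + s = (505 + 4*s**2) + s = 505 + s + 4*s**2)
K(-1*2336)/S(o(36)) = (505 - 1*2336 + 4*(-1*2336)**2)/(-1962) = (505 - 2336 + 4*(-2336)**2)*(-1/1962) = (505 - 2336 + 4*5456896)*(-1/1962) = (505 - 2336 + 21827584)*(-1/1962) = 21825753*(-1/1962) = -7275251/654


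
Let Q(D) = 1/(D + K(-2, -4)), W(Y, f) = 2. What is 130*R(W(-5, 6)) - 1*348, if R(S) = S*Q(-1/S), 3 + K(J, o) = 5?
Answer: -524/3 ≈ -174.67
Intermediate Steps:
K(J, o) = 2 (K(J, o) = -3 + 5 = 2)
Q(D) = 1/(2 + D) (Q(D) = 1/(D + 2) = 1/(2 + D))
R(S) = S/(2 - 1/S)
130*R(W(-5, 6)) - 1*348 = 130*(2²/(-1 + 2*2)) - 1*348 = 130*(4/(-1 + 4)) - 348 = 130*(4/3) - 348 = 520/3 - 348 = -524/3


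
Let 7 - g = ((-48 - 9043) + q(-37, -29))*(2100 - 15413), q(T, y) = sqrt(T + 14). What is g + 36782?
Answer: -120991694 + 13313*I*sqrt(23) ≈ -1.2099e+8 + 63847.0*I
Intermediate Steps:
q(T, y) = sqrt(14 + T)
g = -121028476 + 13313*I*sqrt(23) (g = 7 - ((-48 - 9043) + sqrt(14 - 37))*(2100 - 15413) = 7 - (-9091 + sqrt(-23))*(-13313) = 7 - (-9091 + I*sqrt(23))*(-13313) = 7 - (121028483 - 13313*I*sqrt(23)) = 7 + (-121028483 + 13313*I*sqrt(23)) = -121028476 + 13313*I*sqrt(23) ≈ -1.2103e+8 + 63847.0*I)
g + 36782 = (-121028476 + 13313*I*sqrt(23)) + 36782 = -120991694 + 13313*I*sqrt(23)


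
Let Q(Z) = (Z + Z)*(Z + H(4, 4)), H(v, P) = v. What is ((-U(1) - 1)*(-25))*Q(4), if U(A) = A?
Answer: 3200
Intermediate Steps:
Q(Z) = 2*Z*(4 + Z) (Q(Z) = (Z + Z)*(Z + 4) = (2*Z)*(4 + Z) = 2*Z*(4 + Z))
((-U(1) - 1)*(-25))*Q(4) = ((-1*1 - 1)*(-25))*(2*4*(4 + 4)) = ((-1 - 1)*(-25))*(2*4*8) = -2*(-25)*64 = 50*64 = 3200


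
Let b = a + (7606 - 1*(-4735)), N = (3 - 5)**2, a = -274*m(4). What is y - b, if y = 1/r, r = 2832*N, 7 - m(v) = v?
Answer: -130487231/11328 ≈ -11519.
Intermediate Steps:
m(v) = 7 - v
a = -822 (a = -274*(7 - 1*4) = -274*(7 - 4) = -274*3 = -822)
N = 4 (N = (-2)**2 = 4)
b = 11519 (b = -822 + (7606 - 1*(-4735)) = -822 + (7606 + 4735) = -822 + 12341 = 11519)
r = 11328 (r = 2832*4 = 11328)
y = 1/11328 ≈ 8.8277e-5
y - b = 1/11328 - 1*11519 = 1/11328 - 11519 = -130487231/11328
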